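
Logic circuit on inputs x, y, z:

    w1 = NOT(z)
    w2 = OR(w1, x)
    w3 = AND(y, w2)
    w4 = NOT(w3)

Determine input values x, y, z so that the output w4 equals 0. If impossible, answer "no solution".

x=0, y=1, z=0

w4 = NOT(w3) must be 0, so w3 = 1.
Check with x=0, y=1, z=0:
w1 = NOT(z) = NOT 0 = 1
w2 = OR(w1, x) = OR(1, 0) = 1
w3 = AND(y, w2) = AND(1, 1) = 1
w4 = NOT(w3) = NOT 1 = 0
So w4 = 0 as required.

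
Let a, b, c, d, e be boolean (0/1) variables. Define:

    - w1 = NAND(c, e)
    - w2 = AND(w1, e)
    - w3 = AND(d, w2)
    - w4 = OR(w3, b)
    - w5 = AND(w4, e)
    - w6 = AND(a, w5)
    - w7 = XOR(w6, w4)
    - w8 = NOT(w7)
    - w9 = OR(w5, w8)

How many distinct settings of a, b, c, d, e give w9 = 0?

w9 = OR(w5, w8) must be 0, so both w5 = 0 and w8 = 0.
Enumerating the 32 input combinations, 8 give w9 = 0 and 24 give w9 = 1.

8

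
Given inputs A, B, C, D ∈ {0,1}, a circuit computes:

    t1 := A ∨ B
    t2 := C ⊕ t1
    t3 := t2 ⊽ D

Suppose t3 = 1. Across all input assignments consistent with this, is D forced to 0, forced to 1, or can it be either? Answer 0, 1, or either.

t3 = t2 ⊽ D must be 1, so both t2 = 0 and D = 0.
t2 = C ⊕ t1 must be 0, so C and t1 are equal.
Every assignment with t3 = 1 has D = 0; there are 4 such assignment(s).
  A=0, B=0, C=0, D=0
  A=0, B=1, C=1, D=0
  A=1, B=0, C=1, D=0
  A=1, B=1, C=1, D=0

0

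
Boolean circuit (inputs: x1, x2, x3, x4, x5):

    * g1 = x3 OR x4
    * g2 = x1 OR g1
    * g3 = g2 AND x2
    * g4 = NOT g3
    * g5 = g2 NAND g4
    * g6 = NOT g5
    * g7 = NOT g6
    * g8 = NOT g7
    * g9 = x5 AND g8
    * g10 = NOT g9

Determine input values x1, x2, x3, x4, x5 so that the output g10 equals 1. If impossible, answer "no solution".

g10 = NOT g9 must be 1, so g9 = 0.
Check with x1=1 x2=0 x3=1 x4=0 x5=0:
g1 = x3 OR x4 = 1 OR 0 = 1
g2 = x1 OR g1 = 1 OR 1 = 1
g3 = g2 AND x2 = 1 AND 0 = 0
g4 = NOT g3 = NOT 0 = 1
g5 = g2 NAND g4 = 1 NAND 1 = 0
g6 = NOT g5 = NOT 0 = 1
g7 = NOT g6 = NOT 1 = 0
g8 = NOT g7 = NOT 0 = 1
g9 = x5 AND g8 = 0 AND 1 = 0
g10 = NOT g9 = NOT 0 = 1
So g10 = 1 as required.

x1=1 x2=0 x3=1 x4=0 x5=0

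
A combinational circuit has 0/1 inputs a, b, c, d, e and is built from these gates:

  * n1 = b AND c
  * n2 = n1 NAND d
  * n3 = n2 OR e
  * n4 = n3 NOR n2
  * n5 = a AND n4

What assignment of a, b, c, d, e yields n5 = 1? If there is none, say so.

n5 = a AND n4 must be 1, so both a = 1 and n4 = 1.
Check with a=1 b=1 c=1 d=1 e=0:
n1 = b AND c = 1 AND 1 = 1
n2 = n1 NAND d = 1 NAND 1 = 0
n3 = n2 OR e = 0 OR 0 = 0
n4 = n3 NOR n2 = 0 NOR 0 = 1
n5 = a AND n4 = 1 AND 1 = 1
So n5 = 1 as required.

a=1 b=1 c=1 d=1 e=0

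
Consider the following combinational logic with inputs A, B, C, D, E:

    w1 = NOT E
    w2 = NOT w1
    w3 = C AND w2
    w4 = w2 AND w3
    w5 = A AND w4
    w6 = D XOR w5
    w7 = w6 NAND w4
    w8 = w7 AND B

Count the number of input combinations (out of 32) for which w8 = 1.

w8 = w7 AND B must be 1, so both w7 = 1 and B = 1.
w7 = w6 NAND w4 must be 1, so at least one of w6, w4 is 0.
Enumerating the 32 input combinations, 14 give w8 = 1 and 18 give w8 = 0.

14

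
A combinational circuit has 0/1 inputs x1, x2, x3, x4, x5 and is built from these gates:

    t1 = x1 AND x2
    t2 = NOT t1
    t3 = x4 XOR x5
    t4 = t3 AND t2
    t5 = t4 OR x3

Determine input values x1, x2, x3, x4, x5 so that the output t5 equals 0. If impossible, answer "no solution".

x1=0 x2=0 x3=0 x4=1 x5=1

t5 = t4 OR x3 must be 0, so both t4 = 0 and x3 = 0.
t4 = t3 AND t2 must be 0, so at least one of t3, t2 is 0.
Check with x1=0 x2=0 x3=0 x4=1 x5=1:
t1 = x1 AND x2 = 0 AND 0 = 0
t2 = NOT t1 = NOT 0 = 1
t3 = x4 XOR x5 = 1 XOR 1 = 0
t4 = t3 AND t2 = 0 AND 1 = 0
t5 = t4 OR x3 = 0 OR 0 = 0
So t5 = 0 as required.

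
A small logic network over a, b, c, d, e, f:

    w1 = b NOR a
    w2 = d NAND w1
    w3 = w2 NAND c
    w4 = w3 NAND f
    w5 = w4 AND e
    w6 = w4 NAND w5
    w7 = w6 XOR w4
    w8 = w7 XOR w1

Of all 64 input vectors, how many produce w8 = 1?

w8 = w7 XOR w1 must be 1, so w7 and w1 differ.
Enumerating the 64 input combinations, 35 give w8 = 1 and 29 give w8 = 0.

35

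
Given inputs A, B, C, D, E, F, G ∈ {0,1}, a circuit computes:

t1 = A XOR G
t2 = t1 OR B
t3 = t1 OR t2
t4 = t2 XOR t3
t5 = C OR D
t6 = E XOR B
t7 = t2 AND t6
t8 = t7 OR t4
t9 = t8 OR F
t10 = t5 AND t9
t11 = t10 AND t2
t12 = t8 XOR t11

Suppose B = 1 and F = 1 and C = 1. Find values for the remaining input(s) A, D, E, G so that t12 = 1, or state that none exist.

A=1 D=0 E=1 G=1

Check with B = 1 and F = 1 and C = 1 and A=1, D=0, E=1, G=1:
t1 = A XOR G = 1 XOR 1 = 0
t2 = t1 OR B = 0 OR 1 = 1
t3 = t1 OR t2 = 0 OR 1 = 1
t4 = t2 XOR t3 = 1 XOR 1 = 0
t5 = C OR D = 1 OR 0 = 1
t6 = E XOR B = 1 XOR 1 = 0
t7 = t2 AND t6 = 1 AND 0 = 0
t8 = t7 OR t4 = 0 OR 0 = 0
t9 = t8 OR F = 0 OR 1 = 1
t10 = t5 AND t9 = 1 AND 1 = 1
t11 = t10 AND t2 = 1 AND 1 = 1
t12 = t8 XOR t11 = 0 XOR 1 = 1
So t12 = 1.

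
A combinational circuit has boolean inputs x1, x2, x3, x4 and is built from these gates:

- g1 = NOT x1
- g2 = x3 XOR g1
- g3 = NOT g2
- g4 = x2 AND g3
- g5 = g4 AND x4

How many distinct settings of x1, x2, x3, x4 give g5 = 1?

2

g5 = g4 AND x4 must be 1, so both g4 = 1 and x4 = 1.
Enumerating the 16 input combinations, 2 give g5 = 1 and 14 give g5 = 0.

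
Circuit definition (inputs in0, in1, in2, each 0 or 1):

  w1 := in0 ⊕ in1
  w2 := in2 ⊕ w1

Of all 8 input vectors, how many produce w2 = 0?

4

w2 = in2 ⊕ w1 must be 0, so in2 and w1 are equal.
Satisfying assignments:
  in0=0, in1=0, in2=0
  in0=0, in1=1, in2=1
  in0=1, in1=0, in2=1
  in0=1, in1=1, in2=0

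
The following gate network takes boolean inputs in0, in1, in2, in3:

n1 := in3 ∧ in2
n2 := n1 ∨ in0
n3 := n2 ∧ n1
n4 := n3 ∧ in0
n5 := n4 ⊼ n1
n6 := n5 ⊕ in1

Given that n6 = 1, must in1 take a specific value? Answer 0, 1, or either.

Both values of in1 occur among assignments with n6 = 1:
  in1=0: in0=0, in1=0, in2=0, in3=0
  in1=1: in0=1, in1=1, in2=1, in3=1

either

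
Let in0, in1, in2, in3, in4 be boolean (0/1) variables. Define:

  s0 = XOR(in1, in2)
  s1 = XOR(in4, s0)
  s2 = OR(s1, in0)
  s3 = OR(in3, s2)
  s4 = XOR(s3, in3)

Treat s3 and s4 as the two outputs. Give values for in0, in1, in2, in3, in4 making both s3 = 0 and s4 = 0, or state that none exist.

in0=0, in1=0, in2=0, in3=0, in4=0

Check with in0=0, in1=0, in2=0, in3=0, in4=0:
s0 = XOR(in1, in2) = XOR(0, 0) = 0
s1 = XOR(in4, s0) = XOR(0, 0) = 0
s2 = OR(s1, in0) = OR(0, 0) = 0
s3 = OR(in3, s2) = OR(0, 0) = 0
s4 = XOR(s3, in3) = XOR(0, 0) = 0
So s3 = 0 and s4 = 0.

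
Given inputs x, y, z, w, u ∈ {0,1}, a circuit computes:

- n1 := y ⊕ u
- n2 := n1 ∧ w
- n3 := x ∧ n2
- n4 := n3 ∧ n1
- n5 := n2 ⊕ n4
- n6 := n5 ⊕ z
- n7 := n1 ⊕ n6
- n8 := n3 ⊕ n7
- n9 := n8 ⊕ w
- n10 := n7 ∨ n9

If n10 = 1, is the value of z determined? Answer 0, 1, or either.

either

Both values of z occur among assignments with n10 = 1:
  z=0: x=0, y=0, z=0, w=0, u=1
  z=1: x=0, y=0, z=1, w=0, u=0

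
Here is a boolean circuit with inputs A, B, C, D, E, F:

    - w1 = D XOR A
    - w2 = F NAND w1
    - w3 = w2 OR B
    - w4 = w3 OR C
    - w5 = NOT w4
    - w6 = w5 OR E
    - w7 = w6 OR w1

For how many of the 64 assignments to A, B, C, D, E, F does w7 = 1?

48

w7 = w6 OR w1 must be 1, so at least one of w6, w1 is 1.
Enumerating the 64 input combinations, 48 give w7 = 1 and 16 give w7 = 0.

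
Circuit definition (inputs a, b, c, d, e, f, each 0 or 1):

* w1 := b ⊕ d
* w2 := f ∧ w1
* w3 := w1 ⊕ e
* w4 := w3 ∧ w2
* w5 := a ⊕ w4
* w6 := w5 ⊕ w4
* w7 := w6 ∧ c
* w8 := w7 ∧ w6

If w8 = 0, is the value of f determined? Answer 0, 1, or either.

Both values of f occur among assignments with w8 = 0:
  f=0: a=0, b=0, c=0, d=0, e=0, f=0
  f=1: a=0, b=0, c=0, d=0, e=0, f=1

either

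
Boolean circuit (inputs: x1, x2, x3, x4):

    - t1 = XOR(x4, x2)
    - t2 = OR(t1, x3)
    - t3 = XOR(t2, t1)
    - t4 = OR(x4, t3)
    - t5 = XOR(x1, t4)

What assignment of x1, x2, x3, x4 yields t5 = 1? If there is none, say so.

x1=0, x2=1, x3=0, x4=1

t5 = XOR(x1, t4) must be 1, so x1 and t4 differ.
Check with x1=0, x2=1, x3=0, x4=1:
t1 = XOR(x4, x2) = XOR(1, 1) = 0
t2 = OR(t1, x3) = OR(0, 0) = 0
t3 = XOR(t2, t1) = XOR(0, 0) = 0
t4 = OR(x4, t3) = OR(1, 0) = 1
t5 = XOR(x1, t4) = XOR(0, 1) = 1
So t5 = 1 as required.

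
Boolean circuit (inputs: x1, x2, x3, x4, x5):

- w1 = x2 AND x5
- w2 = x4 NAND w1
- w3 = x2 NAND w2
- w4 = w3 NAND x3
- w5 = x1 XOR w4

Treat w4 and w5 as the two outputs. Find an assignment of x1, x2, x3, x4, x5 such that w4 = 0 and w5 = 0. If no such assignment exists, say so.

Check with x1=0, x2=0, x3=1, x4=0, x5=1:
w1 = x2 AND x5 = 0 AND 1 = 0
w2 = x4 NAND w1 = 0 NAND 0 = 1
w3 = x2 NAND w2 = 0 NAND 1 = 1
w4 = w3 NAND x3 = 1 NAND 1 = 0
w5 = x1 XOR w4 = 0 XOR 0 = 0
So w4 = 0 and w5 = 0.

x1=0, x2=0, x3=1, x4=0, x5=1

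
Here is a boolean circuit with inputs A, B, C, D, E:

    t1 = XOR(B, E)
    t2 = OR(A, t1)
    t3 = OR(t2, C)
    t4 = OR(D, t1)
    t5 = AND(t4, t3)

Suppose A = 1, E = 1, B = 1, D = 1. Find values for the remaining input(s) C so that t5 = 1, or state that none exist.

C=0

Check with A = 1, E = 1, B = 1, D = 1 and C=0:
t1 = XOR(B, E) = XOR(1, 1) = 0
t2 = OR(A, t1) = OR(1, 0) = 1
t3 = OR(t2, C) = OR(1, 0) = 1
t4 = OR(D, t1) = OR(1, 0) = 1
t5 = AND(t4, t3) = AND(1, 1) = 1
So t5 = 1.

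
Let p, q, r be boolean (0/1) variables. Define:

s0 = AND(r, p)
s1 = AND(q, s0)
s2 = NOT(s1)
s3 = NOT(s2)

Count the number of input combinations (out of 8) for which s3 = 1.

1

s3 = NOT(s2) must be 1, so s2 = 0.
Satisfying assignments:
  p=1, q=1, r=1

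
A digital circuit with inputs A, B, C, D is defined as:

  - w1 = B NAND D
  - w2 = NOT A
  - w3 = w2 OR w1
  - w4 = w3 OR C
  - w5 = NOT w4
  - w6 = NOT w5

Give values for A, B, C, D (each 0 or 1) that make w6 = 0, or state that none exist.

w6 = NOT w5 must be 0, so w5 = 1.
w5 = NOT w4 must be 1, so w4 = 0.
w4 = w3 OR C must be 0, so both w3 = 0 and C = 0.
Check with A=1 B=1 C=0 D=1:
w1 = B NAND D = 1 NAND 1 = 0
w2 = NOT A = NOT 1 = 0
w3 = w2 OR w1 = 0 OR 0 = 0
w4 = w3 OR C = 0 OR 0 = 0
w5 = NOT w4 = NOT 0 = 1
w6 = NOT w5 = NOT 1 = 0
So w6 = 0 as required.

A=1 B=1 C=0 D=1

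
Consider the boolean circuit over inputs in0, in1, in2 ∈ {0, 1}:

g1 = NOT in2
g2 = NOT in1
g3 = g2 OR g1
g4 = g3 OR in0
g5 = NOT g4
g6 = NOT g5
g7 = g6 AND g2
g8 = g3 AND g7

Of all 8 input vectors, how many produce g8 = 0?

4

g8 = g3 AND g7 must be 0, so at least one of g3, g7 is 0.
Satisfying assignments:
  in0=0, in1=1, in2=0
  in0=0, in1=1, in2=1
  in0=1, in1=1, in2=0
  in0=1, in1=1, in2=1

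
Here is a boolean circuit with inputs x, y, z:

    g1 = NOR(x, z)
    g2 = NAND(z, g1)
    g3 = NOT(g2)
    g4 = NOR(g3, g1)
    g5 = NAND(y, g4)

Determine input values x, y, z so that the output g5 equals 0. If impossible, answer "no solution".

x=0, y=1, z=1

g5 = NAND(y, g4) must be 0, so both y = 1 and g4 = 1.
g4 = NOR(g3, g1) must be 1, so both g3 = 0 and g1 = 0.
g3 = NOT(g2) must be 0, so g2 = 1.
Check with x=0, y=1, z=1:
g1 = NOR(x, z) = NOR(0, 1) = 0
g2 = NAND(z, g1) = NAND(1, 0) = 1
g3 = NOT(g2) = NOT 1 = 0
g4 = NOR(g3, g1) = NOR(0, 0) = 1
g5 = NAND(y, g4) = NAND(1, 1) = 0
So g5 = 0 as required.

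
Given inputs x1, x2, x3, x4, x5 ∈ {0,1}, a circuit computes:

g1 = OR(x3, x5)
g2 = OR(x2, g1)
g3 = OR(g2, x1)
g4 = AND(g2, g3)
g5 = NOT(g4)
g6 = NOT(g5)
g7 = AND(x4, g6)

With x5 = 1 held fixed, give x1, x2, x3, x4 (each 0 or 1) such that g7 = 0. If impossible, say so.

g7 = AND(x4, g6) must be 0, so at least one of x4, g6 is 0.
Check with x5 = 1 and x1=0, x2=0, x3=0, x4=0:
g1 = OR(x3, x5) = OR(0, 1) = 1
g2 = OR(x2, g1) = OR(0, 1) = 1
g3 = OR(g2, x1) = OR(1, 0) = 1
g4 = AND(g2, g3) = AND(1, 1) = 1
g5 = NOT(g4) = NOT 1 = 0
g6 = NOT(g5) = NOT 0 = 1
g7 = AND(x4, g6) = AND(0, 1) = 0
So g7 = 0.

x1=0 x2=0 x3=0 x4=0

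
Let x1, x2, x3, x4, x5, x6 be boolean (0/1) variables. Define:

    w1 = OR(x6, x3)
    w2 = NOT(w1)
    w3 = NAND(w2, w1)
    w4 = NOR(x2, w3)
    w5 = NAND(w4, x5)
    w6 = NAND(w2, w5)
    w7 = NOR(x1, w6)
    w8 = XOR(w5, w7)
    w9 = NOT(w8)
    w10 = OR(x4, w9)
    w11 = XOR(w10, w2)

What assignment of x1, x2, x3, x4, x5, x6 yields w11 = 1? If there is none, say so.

x1=1 x2=0 x3=1 x4=1 x5=0 x6=1

w11 = XOR(w10, w2) must be 1, so w10 and w2 differ.
Check with x1=1 x2=0 x3=1 x4=1 x5=0 x6=1:
w1 = OR(x6, x3) = OR(1, 1) = 1
w2 = NOT(w1) = NOT 1 = 0
w3 = NAND(w2, w1) = NAND(0, 1) = 1
w4 = NOR(x2, w3) = NOR(0, 1) = 0
w5 = NAND(w4, x5) = NAND(0, 0) = 1
w6 = NAND(w2, w5) = NAND(0, 1) = 1
w7 = NOR(x1, w6) = NOR(1, 1) = 0
w8 = XOR(w5, w7) = XOR(1, 0) = 1
w9 = NOT(w8) = NOT 1 = 0
w10 = OR(x4, w9) = OR(1, 0) = 1
w11 = XOR(w10, w2) = XOR(1, 0) = 1
So w11 = 1 as required.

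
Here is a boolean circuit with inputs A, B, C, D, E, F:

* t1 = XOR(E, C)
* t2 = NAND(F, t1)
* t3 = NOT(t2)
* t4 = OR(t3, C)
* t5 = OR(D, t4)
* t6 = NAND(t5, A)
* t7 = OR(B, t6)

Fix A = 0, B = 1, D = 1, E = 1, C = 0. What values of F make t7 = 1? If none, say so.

F=1

t7 = OR(B, t6) must be 1, so at least one of B, t6 is 1.
Check with A = 0, B = 1, D = 1, E = 1, C = 0 and F=1:
t1 = XOR(E, C) = XOR(1, 0) = 1
t2 = NAND(F, t1) = NAND(1, 1) = 0
t3 = NOT(t2) = NOT 0 = 1
t4 = OR(t3, C) = OR(1, 0) = 1
t5 = OR(D, t4) = OR(1, 1) = 1
t6 = NAND(t5, A) = NAND(1, 0) = 1
t7 = OR(B, t6) = OR(1, 1) = 1
So t7 = 1.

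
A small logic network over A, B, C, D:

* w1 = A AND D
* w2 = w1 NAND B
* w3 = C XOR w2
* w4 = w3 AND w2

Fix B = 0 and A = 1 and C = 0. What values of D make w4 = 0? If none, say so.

no solution exists

With B = 0 and A = 1 and C = 0 fixed, none of the 2 settings of D give w4 = 0.
For example, with D=1:
w1 = A AND D = 1 AND 1 = 1
w2 = w1 NAND B = 1 NAND 0 = 1
w3 = C XOR w2 = 0 XOR 1 = 1
w4 = w3 AND w2 = 1 AND 1 = 1
giving w4 = 1 ≠ 0.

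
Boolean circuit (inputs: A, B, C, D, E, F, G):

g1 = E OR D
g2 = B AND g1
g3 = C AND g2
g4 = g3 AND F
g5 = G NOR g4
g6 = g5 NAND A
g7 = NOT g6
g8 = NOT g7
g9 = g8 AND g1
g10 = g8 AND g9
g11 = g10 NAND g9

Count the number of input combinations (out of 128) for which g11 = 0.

g11 = g10 NAND g9 must be 0, so both g10 = 1 and g9 = 1.
g10 = g8 AND g9 must be 1, so both g8 = 1 and g9 = 1.
Enumerating the 128 input combinations, 75 give g11 = 0 and 53 give g11 = 1.

75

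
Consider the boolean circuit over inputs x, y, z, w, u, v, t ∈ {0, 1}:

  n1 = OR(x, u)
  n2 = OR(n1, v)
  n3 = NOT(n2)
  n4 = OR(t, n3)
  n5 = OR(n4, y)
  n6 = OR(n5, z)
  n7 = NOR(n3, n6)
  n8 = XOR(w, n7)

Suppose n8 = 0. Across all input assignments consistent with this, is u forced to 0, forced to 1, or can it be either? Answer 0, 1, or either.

Both values of u occur among assignments with n8 = 0:
  u=0: x=0, y=0, z=0, w=0, u=0, v=0, t=0
  u=1: x=0, y=0, z=0, w=0, u=1, v=0, t=1

either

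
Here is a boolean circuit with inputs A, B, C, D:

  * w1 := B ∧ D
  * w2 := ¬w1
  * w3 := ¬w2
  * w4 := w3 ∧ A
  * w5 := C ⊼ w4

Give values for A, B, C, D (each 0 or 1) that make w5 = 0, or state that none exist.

w5 = C ⊼ w4 must be 0, so both C = 1 and w4 = 1.
Check with A=1, B=1, C=1, D=1:
w1 = B ∧ D = 1 ∧ 1 = 1
w2 = ¬w1 = ¬1 = 0
w3 = ¬w2 = ¬0 = 1
w4 = w3 ∧ A = 1 ∧ 1 = 1
w5 = C ⊼ w4 = 1 ⊼ 1 = 0
So w5 = 0 as required.

A=1, B=1, C=1, D=1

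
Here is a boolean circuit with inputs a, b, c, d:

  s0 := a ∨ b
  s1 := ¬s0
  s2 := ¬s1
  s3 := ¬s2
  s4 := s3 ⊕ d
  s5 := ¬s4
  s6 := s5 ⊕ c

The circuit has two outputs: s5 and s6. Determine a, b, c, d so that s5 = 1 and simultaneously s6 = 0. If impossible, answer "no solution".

Check with a=0, b=0, c=1, d=1:
s0 = a ∨ b = 0 ∨ 0 = 0
s1 = ¬s0 = ¬0 = 1
s2 = ¬s1 = ¬1 = 0
s3 = ¬s2 = ¬0 = 1
s4 = s3 ⊕ d = 1 ⊕ 1 = 0
s5 = ¬s4 = ¬0 = 1
s6 = s5 ⊕ c = 1 ⊕ 1 = 0
So s5 = 1 and s6 = 0.

a=0, b=0, c=1, d=1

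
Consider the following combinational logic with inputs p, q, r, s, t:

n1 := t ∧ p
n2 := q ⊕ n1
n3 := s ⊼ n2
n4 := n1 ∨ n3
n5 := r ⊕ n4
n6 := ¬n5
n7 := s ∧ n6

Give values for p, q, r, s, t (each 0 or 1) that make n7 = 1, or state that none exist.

p=0, q=1, r=0, s=1, t=0

n7 = s ∧ n6 must be 1, so both s = 1 and n6 = 1.
n6 = ¬n5 must be 1, so n5 = 0.
n5 = r ⊕ n4 must be 0, so r and n4 are equal.
Check with p=0, q=1, r=0, s=1, t=0:
n1 = t ∧ p = 0 ∧ 0 = 0
n2 = q ⊕ n1 = 1 ⊕ 0 = 1
n3 = s ⊼ n2 = 1 ⊼ 1 = 0
n4 = n1 ∨ n3 = 0 ∨ 0 = 0
n5 = r ⊕ n4 = 0 ⊕ 0 = 0
n6 = ¬n5 = ¬0 = 1
n7 = s ∧ n6 = 1 ∧ 1 = 1
So n7 = 1 as required.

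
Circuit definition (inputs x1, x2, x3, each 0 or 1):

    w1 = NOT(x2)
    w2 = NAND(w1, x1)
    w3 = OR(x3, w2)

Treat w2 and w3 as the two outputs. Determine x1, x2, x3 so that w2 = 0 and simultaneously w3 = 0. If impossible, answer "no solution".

x1=1 x2=0 x3=0

Check with x1=1 x2=0 x3=0:
w1 = NOT(x2) = NOT 0 = 1
w2 = NAND(w1, x1) = NAND(1, 1) = 0
w3 = OR(x3, w2) = OR(0, 0) = 0
So w2 = 0 and w3 = 0.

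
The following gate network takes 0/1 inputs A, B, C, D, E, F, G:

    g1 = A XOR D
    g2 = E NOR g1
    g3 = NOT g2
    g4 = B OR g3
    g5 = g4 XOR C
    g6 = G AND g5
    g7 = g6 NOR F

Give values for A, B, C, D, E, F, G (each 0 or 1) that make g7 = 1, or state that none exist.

A=0, B=0, C=1, D=1, E=0, F=0, G=0

g7 = g6 NOR F must be 1, so both g6 = 0 and F = 0.
g6 = G AND g5 must be 0, so at least one of G, g5 is 0.
Check with A=0, B=0, C=1, D=1, E=0, F=0, G=0:
g1 = A XOR D = 0 XOR 1 = 1
g2 = E NOR g1 = 0 NOR 1 = 0
g3 = NOT g2 = NOT 0 = 1
g4 = B OR g3 = 0 OR 1 = 1
g5 = g4 XOR C = 1 XOR 1 = 0
g6 = G AND g5 = 0 AND 0 = 0
g7 = g6 NOR F = 0 NOR 0 = 1
So g7 = 1 as required.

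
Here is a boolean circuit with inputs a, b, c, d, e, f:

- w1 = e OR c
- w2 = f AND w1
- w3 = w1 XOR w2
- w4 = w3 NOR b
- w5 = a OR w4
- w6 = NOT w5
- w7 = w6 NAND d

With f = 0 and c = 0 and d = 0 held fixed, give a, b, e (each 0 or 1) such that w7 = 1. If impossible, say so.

w7 = w6 NAND d must be 1, so at least one of w6, d is 0.
Check with f = 0 and c = 0 and d = 0 and a=0, b=1, e=1:
w1 = e OR c = 1 OR 0 = 1
w2 = f AND w1 = 0 AND 1 = 0
w3 = w1 XOR w2 = 1 XOR 0 = 1
w4 = w3 NOR b = 1 NOR 1 = 0
w5 = a OR w4 = 0 OR 0 = 0
w6 = NOT w5 = NOT 0 = 1
w7 = w6 NAND d = 1 NAND 0 = 1
So w7 = 1.

a=0 b=1 e=1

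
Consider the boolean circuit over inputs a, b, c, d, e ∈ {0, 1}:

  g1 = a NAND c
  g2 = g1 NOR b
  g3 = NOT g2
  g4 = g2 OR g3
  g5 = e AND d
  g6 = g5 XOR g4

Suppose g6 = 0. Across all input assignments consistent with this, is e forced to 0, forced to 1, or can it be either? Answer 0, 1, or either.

1

g6 = g5 XOR g4 must be 0, so g5 and g4 are equal.
Every assignment with g6 = 0 has e = 1; there are 8 such assignment(s).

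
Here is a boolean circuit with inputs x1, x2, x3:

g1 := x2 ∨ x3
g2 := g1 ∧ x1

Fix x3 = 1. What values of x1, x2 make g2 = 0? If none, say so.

x1=0, x2=1

g2 = g1 ∧ x1 must be 0, so at least one of g1, x1 is 0.
Check with x3 = 1 and x1=0, x2=1:
g1 = x2 ∨ x3 = 1 ∨ 1 = 1
g2 = g1 ∧ x1 = 1 ∧ 0 = 0
So g2 = 0.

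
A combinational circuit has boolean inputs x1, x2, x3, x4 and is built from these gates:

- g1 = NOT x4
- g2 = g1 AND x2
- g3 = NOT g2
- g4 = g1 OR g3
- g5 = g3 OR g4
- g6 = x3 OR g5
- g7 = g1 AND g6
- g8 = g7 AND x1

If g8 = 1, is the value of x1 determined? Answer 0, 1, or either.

g8 = g7 AND x1 must be 1, so both g7 = 1 and x1 = 1.
g7 = g1 AND g6 must be 1, so both g1 = 1 and g6 = 1.
g1 = NOT x4 must be 1, so x4 = 0.
Every assignment with g8 = 1 has x1 = 1; there are 4 such assignment(s).
  x1=1, x2=0, x3=0, x4=0
  x1=1, x2=0, x3=1, x4=0
  x1=1, x2=1, x3=0, x4=0
  x1=1, x2=1, x3=1, x4=0

1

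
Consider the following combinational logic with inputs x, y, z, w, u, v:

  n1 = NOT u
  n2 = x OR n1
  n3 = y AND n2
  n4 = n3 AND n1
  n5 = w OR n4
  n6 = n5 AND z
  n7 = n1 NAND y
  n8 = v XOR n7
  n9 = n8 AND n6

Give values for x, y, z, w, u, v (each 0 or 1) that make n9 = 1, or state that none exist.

x=1 y=0 z=1 w=1 u=1 v=0

n9 = n8 AND n6 must be 1, so both n8 = 1 and n6 = 1.
n8 = v XOR n7 must be 1, so v and n7 differ.
Check with x=1 y=0 z=1 w=1 u=1 v=0:
n1 = NOT u = NOT 1 = 0
n2 = x OR n1 = 1 OR 0 = 1
n3 = y AND n2 = 0 AND 1 = 0
n4 = n3 AND n1 = 0 AND 0 = 0
n5 = w OR n4 = 1 OR 0 = 1
n6 = n5 AND z = 1 AND 1 = 1
n7 = n1 NAND y = 0 NAND 0 = 1
n8 = v XOR n7 = 0 XOR 1 = 1
n9 = n8 AND n6 = 1 AND 1 = 1
So n9 = 1 as required.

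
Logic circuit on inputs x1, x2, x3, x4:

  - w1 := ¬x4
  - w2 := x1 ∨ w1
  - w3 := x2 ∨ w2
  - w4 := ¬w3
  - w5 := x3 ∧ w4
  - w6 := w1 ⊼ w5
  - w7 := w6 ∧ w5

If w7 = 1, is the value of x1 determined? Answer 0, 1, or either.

0

w7 = w6 ∧ w5 must be 1, so both w6 = 1 and w5 = 1.
w6 = w1 ⊼ w5 must be 1, so at least one of w1, w5 is 0.
w5 = x3 ∧ w4 must be 1, so both x3 = 1 and w4 = 1.
Every assignment with w7 = 1 has x1 = 0; there are 1 such assignment(s).
  x1=0, x2=0, x3=1, x4=1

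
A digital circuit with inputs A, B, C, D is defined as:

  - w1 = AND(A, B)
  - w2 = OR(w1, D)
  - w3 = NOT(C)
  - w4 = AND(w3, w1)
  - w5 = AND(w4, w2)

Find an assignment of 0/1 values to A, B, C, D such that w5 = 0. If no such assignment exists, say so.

Check with A=1 B=0 C=0 D=1:
w1 = AND(A, B) = AND(1, 0) = 0
w2 = OR(w1, D) = OR(0, 1) = 1
w3 = NOT(C) = NOT 0 = 1
w4 = AND(w3, w1) = AND(1, 0) = 0
w5 = AND(w4, w2) = AND(0, 1) = 0
So w5 = 0 as required.

A=1 B=0 C=0 D=1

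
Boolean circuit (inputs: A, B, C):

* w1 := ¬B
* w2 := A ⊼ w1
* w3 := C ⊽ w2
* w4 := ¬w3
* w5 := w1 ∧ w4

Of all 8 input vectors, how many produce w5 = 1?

w5 = w1 ∧ w4 must be 1, so both w1 = 1 and w4 = 1.
Satisfying assignments:
  A=0, B=0, C=0
  A=0, B=0, C=1
  A=1, B=0, C=1

3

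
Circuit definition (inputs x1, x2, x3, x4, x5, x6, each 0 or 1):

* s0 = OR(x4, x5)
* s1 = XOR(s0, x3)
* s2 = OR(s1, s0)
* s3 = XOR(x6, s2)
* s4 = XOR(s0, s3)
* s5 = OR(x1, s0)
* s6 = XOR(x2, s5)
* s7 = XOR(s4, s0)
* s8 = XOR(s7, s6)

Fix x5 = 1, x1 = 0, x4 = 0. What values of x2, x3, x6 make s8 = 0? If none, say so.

s8 = XOR(s7, s6) must be 0, so s7 and s6 are equal.
Check with x5 = 1, x1 = 0, x4 = 0 and x2=1, x3=1, x6=1:
s0 = OR(x4, x5) = OR(0, 1) = 1
s1 = XOR(s0, x3) = XOR(1, 1) = 0
s2 = OR(s1, s0) = OR(0, 1) = 1
s3 = XOR(x6, s2) = XOR(1, 1) = 0
s4 = XOR(s0, s3) = XOR(1, 0) = 1
s5 = OR(x1, s0) = OR(0, 1) = 1
s6 = XOR(x2, s5) = XOR(1, 1) = 0
s7 = XOR(s4, s0) = XOR(1, 1) = 0
s8 = XOR(s7, s6) = XOR(0, 0) = 0
So s8 = 0.

x2=1, x3=1, x6=1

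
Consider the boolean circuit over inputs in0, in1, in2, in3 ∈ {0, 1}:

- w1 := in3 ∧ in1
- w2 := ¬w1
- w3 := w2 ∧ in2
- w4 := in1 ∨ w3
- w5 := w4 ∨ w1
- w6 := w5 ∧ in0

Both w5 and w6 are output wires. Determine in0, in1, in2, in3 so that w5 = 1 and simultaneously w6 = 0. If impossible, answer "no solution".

in0=0, in1=0, in2=1, in3=0

Check with in0=0, in1=0, in2=1, in3=0:
w1 = in3 ∧ in1 = 0 ∧ 0 = 0
w2 = ¬w1 = ¬0 = 1
w3 = w2 ∧ in2 = 1 ∧ 1 = 1
w4 = in1 ∨ w3 = 0 ∨ 1 = 1
w5 = w4 ∨ w1 = 1 ∨ 0 = 1
w6 = w5 ∧ in0 = 1 ∧ 0 = 0
So w5 = 1 and w6 = 0.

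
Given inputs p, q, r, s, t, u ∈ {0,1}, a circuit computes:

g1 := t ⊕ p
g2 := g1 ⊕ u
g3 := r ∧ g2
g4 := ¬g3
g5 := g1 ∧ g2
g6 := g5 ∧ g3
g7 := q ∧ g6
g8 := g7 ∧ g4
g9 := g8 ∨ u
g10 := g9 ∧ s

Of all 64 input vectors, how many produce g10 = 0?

g10 = g9 ∧ s must be 0, so at least one of g9, s is 0.
Enumerating the 64 input combinations, 48 give g10 = 0 and 16 give g10 = 1.

48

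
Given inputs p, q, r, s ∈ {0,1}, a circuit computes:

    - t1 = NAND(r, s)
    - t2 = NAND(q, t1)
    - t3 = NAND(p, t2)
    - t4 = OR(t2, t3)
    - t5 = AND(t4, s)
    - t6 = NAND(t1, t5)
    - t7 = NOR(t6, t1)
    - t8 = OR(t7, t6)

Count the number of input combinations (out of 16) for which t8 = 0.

t8 = OR(t7, t6) must be 0, so both t7 = 0 and t6 = 0.
t7 = NOR(t6, t1) must be 0, so at least one of t6, t1 is 1.
t6 = NAND(t1, t5) must be 0, so both t1 = 1 and t5 = 1.
Satisfying assignments:
  p=0, q=0, r=0, s=1
  p=0, q=1, r=0, s=1
  p=1, q=0, r=0, s=1
  p=1, q=1, r=0, s=1

4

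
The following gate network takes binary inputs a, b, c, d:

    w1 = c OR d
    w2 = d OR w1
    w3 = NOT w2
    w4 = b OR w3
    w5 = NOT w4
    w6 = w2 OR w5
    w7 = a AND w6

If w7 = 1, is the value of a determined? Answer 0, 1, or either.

1

w7 = a AND w6 must be 1, so both a = 1 and w6 = 1.
Every assignment with w7 = 1 has a = 1; there are 6 such assignment(s).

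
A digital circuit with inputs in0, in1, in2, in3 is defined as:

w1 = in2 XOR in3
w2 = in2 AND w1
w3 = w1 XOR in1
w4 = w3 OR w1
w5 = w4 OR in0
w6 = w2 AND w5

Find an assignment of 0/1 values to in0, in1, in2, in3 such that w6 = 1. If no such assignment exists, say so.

w6 = w2 AND w5 must be 1, so both w2 = 1 and w5 = 1.
Check with in0=0, in1=0, in2=1, in3=0:
w1 = in2 XOR in3 = 1 XOR 0 = 1
w2 = in2 AND w1 = 1 AND 1 = 1
w3 = w1 XOR in1 = 1 XOR 0 = 1
w4 = w3 OR w1 = 1 OR 1 = 1
w5 = w4 OR in0 = 1 OR 0 = 1
w6 = w2 AND w5 = 1 AND 1 = 1
So w6 = 1 as required.

in0=0, in1=0, in2=1, in3=0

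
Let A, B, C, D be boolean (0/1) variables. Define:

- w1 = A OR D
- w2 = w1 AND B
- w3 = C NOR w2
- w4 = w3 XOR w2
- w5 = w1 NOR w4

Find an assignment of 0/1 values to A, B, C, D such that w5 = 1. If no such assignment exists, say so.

A=0 B=1 C=1 D=0

w5 = w1 NOR w4 must be 1, so both w1 = 0 and w4 = 0.
Check with A=0 B=1 C=1 D=0:
w1 = A OR D = 0 OR 0 = 0
w2 = w1 AND B = 0 AND 1 = 0
w3 = C NOR w2 = 1 NOR 0 = 0
w4 = w3 XOR w2 = 0 XOR 0 = 0
w5 = w1 NOR w4 = 0 NOR 0 = 1
So w5 = 1 as required.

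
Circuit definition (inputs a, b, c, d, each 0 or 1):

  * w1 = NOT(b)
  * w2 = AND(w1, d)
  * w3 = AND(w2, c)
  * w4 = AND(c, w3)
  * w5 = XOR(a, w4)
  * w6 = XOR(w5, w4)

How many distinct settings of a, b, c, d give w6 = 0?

w6 = XOR(w5, w4) must be 0, so w5 and w4 are equal.
Enumerating the 16 input combinations, 8 give w6 = 0 and 8 give w6 = 1.

8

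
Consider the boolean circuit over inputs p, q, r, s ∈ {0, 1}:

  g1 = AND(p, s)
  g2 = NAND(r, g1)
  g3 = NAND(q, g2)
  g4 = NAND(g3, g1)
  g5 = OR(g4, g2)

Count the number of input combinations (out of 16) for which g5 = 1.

14

g5 = OR(g4, g2) must be 1, so at least one of g4, g2 is 1.
Enumerating the 16 input combinations, 14 give g5 = 1 and 2 give g5 = 0.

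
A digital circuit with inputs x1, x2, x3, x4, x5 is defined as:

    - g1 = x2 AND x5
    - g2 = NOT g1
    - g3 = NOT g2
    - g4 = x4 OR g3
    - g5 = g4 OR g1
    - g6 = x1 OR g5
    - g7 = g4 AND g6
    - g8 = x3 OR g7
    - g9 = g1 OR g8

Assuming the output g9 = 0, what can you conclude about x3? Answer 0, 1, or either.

0

g9 = g1 OR g8 must be 0, so both g1 = 0 and g8 = 0.
Every assignment with g9 = 0 has x3 = 0; there are 6 such assignment(s).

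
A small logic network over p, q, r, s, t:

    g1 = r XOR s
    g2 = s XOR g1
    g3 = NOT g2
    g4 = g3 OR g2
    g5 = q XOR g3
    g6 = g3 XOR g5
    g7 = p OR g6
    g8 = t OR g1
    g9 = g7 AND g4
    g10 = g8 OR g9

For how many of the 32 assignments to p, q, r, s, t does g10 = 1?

g10 = g8 OR g9 must be 1, so at least one of g8, g9 is 1.
Enumerating the 32 input combinations, 30 give g10 = 1 and 2 give g10 = 0.

30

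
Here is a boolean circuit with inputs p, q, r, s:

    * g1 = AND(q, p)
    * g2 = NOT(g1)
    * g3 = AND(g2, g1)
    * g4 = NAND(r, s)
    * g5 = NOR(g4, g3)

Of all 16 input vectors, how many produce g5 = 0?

g5 = NOR(g4, g3) must be 0, so at least one of g4, g3 is 1.
Enumerating the 16 input combinations, 12 give g5 = 0 and 4 give g5 = 1.

12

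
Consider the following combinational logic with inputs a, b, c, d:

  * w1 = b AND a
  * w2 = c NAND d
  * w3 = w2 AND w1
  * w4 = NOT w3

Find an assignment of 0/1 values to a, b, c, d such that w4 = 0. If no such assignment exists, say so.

w4 = NOT w3 must be 0, so w3 = 1.
w3 = w2 AND w1 must be 1, so both w2 = 1 and w1 = 1.
w2 = c NAND d must be 1, so at least one of c, d is 0.
Check with a=1 b=1 c=0 d=1:
w1 = b AND a = 1 AND 1 = 1
w2 = c NAND d = 0 NAND 1 = 1
w3 = w2 AND w1 = 1 AND 1 = 1
w4 = NOT w3 = NOT 1 = 0
So w4 = 0 as required.

a=1 b=1 c=0 d=1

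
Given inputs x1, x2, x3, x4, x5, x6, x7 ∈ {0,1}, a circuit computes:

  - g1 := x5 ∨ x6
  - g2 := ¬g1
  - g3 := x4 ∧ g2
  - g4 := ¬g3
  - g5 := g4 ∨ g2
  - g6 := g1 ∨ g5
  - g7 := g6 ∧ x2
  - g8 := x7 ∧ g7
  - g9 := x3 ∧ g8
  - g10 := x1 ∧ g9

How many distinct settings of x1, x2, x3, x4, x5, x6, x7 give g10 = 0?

120

g10 = x1 ∧ g9 must be 0, so at least one of x1, g9 is 0.
Enumerating the 128 input combinations, 120 give g10 = 0 and 8 give g10 = 1.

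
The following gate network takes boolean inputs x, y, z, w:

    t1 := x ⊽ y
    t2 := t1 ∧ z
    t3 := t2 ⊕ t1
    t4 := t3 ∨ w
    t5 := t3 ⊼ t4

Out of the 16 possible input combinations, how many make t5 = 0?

t5 = t3 ⊼ t4 must be 0, so both t3 = 1 and t4 = 1.
Satisfying assignments:
  x=0, y=0, z=0, w=0
  x=0, y=0, z=0, w=1

2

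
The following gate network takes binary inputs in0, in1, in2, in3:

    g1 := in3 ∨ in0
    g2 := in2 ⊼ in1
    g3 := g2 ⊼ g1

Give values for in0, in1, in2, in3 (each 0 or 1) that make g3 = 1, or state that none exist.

in0=0, in1=0, in2=1, in3=0

g3 = g2 ⊼ g1 must be 1, so at least one of g2, g1 is 0.
Check with in0=0, in1=0, in2=1, in3=0:
g1 = in3 ∨ in0 = 0 ∨ 0 = 0
g2 = in2 ⊼ in1 = 1 ⊼ 0 = 1
g3 = g2 ⊼ g1 = 1 ⊼ 0 = 1
So g3 = 1 as required.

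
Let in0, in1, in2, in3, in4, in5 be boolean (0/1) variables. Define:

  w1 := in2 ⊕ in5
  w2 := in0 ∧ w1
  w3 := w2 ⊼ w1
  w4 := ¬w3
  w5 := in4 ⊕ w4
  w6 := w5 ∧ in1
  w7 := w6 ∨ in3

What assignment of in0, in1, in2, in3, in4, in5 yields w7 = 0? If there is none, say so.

in0=0, in1=0, in2=1, in3=0, in4=0, in5=1

w7 = w6 ∨ in3 must be 0, so both w6 = 0 and in3 = 0.
Check with in0=0, in1=0, in2=1, in3=0, in4=0, in5=1:
w1 = in2 ⊕ in5 = 1 ⊕ 1 = 0
w2 = in0 ∧ w1 = 0 ∧ 0 = 0
w3 = w2 ⊼ w1 = 0 ⊼ 0 = 1
w4 = ¬w3 = ¬1 = 0
w5 = in4 ⊕ w4 = 0 ⊕ 0 = 0
w6 = w5 ∧ in1 = 0 ∧ 0 = 0
w7 = w6 ∨ in3 = 0 ∨ 0 = 0
So w7 = 0 as required.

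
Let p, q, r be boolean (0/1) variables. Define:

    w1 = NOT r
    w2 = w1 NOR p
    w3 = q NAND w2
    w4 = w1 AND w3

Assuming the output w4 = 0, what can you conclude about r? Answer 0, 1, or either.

1

w4 = w1 AND w3 must be 0, so at least one of w1, w3 is 0.
Every assignment with w4 = 0 has r = 1; there are 4 such assignment(s).
  p=0, q=0, r=1
  p=0, q=1, r=1
  p=1, q=0, r=1
  p=1, q=1, r=1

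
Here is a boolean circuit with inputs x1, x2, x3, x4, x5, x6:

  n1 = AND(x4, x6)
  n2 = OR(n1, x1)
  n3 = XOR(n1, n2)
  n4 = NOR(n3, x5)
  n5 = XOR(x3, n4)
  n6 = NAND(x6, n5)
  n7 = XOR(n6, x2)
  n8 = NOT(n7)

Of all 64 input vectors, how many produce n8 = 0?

n8 = NOT(n7) must be 0, so n7 = 1.
n7 = XOR(n6, x2) must be 1, so n6 and x2 differ.
Enumerating the 64 input combinations, 32 give n8 = 0 and 32 give n8 = 1.

32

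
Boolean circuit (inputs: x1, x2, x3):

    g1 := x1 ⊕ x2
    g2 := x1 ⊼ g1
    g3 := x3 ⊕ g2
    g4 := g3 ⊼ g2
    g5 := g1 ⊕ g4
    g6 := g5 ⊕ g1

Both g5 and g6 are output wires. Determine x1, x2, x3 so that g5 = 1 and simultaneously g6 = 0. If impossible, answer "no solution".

Check with x1=0, x2=1, x3=0:
g1 = x1 ⊕ x2 = 0 ⊕ 1 = 1
g2 = x1 ⊼ g1 = 0 ⊼ 1 = 1
g3 = x3 ⊕ g2 = 0 ⊕ 1 = 1
g4 = g3 ⊼ g2 = 1 ⊼ 1 = 0
g5 = g1 ⊕ g4 = 1 ⊕ 0 = 1
g6 = g5 ⊕ g1 = 1 ⊕ 1 = 0
So g5 = 1 and g6 = 0.

x1=0, x2=1, x3=0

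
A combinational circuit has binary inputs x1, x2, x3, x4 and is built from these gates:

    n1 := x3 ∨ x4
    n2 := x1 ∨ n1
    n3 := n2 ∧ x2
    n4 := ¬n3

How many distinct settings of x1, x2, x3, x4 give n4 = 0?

7

n4 = ¬n3 must be 0, so n3 = 1.
Enumerating the 16 input combinations, 7 give n4 = 0 and 9 give n4 = 1.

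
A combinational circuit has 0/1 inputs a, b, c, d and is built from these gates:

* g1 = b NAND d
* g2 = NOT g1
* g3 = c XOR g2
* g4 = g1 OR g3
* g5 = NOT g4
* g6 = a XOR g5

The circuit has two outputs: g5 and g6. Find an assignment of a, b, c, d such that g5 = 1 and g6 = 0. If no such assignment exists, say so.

Check with a=1, b=1, c=1, d=1:
g1 = b NAND d = 1 NAND 1 = 0
g2 = NOT g1 = NOT 0 = 1
g3 = c XOR g2 = 1 XOR 1 = 0
g4 = g1 OR g3 = 0 OR 0 = 0
g5 = NOT g4 = NOT 0 = 1
g6 = a XOR g5 = 1 XOR 1 = 0
So g5 = 1 and g6 = 0.

a=1, b=1, c=1, d=1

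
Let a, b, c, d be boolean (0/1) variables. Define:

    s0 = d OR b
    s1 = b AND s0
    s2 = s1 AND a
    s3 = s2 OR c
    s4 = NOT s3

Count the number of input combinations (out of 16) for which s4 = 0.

10

s4 = NOT s3 must be 0, so s3 = 1.
Enumerating the 16 input combinations, 10 give s4 = 0 and 6 give s4 = 1.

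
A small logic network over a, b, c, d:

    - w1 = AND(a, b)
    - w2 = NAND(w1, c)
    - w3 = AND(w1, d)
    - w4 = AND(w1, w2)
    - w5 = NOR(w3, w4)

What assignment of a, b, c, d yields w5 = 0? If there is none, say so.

a=1, b=1, c=0, d=1

Check with a=1, b=1, c=0, d=1:
w1 = AND(a, b) = AND(1, 1) = 1
w2 = NAND(w1, c) = NAND(1, 0) = 1
w3 = AND(w1, d) = AND(1, 1) = 1
w4 = AND(w1, w2) = AND(1, 1) = 1
w5 = NOR(w3, w4) = NOR(1, 1) = 0
So w5 = 0 as required.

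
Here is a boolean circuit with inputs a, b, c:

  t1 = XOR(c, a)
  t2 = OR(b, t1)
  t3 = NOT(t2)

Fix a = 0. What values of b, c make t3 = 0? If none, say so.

b=1, c=0

Check with a = 0 and b=1, c=0:
t1 = XOR(c, a) = XOR(0, 0) = 0
t2 = OR(b, t1) = OR(1, 0) = 1
t3 = NOT(t2) = NOT 1 = 0
So t3 = 0.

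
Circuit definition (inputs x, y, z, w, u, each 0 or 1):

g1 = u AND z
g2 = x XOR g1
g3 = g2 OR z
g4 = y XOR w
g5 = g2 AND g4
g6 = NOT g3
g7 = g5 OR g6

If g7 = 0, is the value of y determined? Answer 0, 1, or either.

either

Both values of y occur among assignments with g7 = 0:
  y=0: x=0, y=0, z=1, w=0, u=0
  y=1: x=0, y=1, z=1, w=0, u=0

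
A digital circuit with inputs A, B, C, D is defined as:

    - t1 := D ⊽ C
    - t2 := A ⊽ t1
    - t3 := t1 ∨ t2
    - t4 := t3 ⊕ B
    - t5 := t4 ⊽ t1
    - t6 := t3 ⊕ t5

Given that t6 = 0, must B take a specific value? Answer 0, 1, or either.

1

t6 = t3 ⊕ t5 must be 0, so t3 and t5 are equal.
Every assignment with t6 = 0 has B = 1; there are 6 such assignment(s).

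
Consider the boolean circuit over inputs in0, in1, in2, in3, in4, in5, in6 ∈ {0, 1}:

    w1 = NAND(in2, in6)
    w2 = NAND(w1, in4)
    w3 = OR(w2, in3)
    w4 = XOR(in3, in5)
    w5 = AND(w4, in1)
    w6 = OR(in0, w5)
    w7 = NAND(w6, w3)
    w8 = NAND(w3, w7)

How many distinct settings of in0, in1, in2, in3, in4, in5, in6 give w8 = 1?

89

w8 = NAND(w3, w7) must be 1, so at least one of w3, w7 is 0.
Enumerating the 128 input combinations, 89 give w8 = 1 and 39 give w8 = 0.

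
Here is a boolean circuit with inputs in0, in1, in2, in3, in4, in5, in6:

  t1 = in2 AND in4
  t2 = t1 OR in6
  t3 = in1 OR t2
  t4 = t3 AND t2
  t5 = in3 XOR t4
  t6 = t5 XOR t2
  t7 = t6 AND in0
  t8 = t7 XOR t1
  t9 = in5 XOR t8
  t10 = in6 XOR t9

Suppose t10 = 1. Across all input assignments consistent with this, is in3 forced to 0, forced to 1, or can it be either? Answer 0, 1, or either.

either

Both values of in3 occur among assignments with t10 = 1:
  in3=0: in0=0, in1=0, in2=0, in3=0, in4=0, in5=0, in6=1
  in3=1: in0=0, in1=0, in2=0, in3=1, in4=0, in5=0, in6=1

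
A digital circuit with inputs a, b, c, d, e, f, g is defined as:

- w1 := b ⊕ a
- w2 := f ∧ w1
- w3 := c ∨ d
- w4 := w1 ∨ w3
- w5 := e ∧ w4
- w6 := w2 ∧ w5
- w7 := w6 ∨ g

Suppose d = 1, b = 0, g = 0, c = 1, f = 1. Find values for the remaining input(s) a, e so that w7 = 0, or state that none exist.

w7 = w6 ∨ g must be 0, so both w6 = 0 and g = 0.
Check with d = 1, b = 0, g = 0, c = 1, f = 1 and a=1, e=0:
w1 = b ⊕ a = 0 ⊕ 1 = 1
w2 = f ∧ w1 = 1 ∧ 1 = 1
w3 = c ∨ d = 1 ∨ 1 = 1
w4 = w1 ∨ w3 = 1 ∨ 1 = 1
w5 = e ∧ w4 = 0 ∧ 1 = 0
w6 = w2 ∧ w5 = 1 ∧ 0 = 0
w7 = w6 ∨ g = 0 ∨ 0 = 0
So w7 = 0.

a=1, e=0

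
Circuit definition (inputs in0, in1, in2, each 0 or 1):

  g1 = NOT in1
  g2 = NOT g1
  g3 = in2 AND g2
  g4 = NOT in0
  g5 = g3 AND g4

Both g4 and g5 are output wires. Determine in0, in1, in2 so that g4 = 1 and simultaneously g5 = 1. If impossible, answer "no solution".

in0=0, in1=1, in2=1

Check with in0=0, in1=1, in2=1:
g1 = NOT in1 = NOT 1 = 0
g2 = NOT g1 = NOT 0 = 1
g3 = in2 AND g2 = 1 AND 1 = 1
g4 = NOT in0 = NOT 0 = 1
g5 = g3 AND g4 = 1 AND 1 = 1
So g4 = 1 and g5 = 1.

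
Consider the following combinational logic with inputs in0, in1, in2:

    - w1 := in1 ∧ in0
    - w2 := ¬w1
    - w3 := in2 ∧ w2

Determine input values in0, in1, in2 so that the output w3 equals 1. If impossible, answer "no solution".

w3 = in2 ∧ w2 must be 1, so both in2 = 1 and w2 = 1.
Check with in0=0, in1=1, in2=1:
w1 = in1 ∧ in0 = 1 ∧ 0 = 0
w2 = ¬w1 = ¬0 = 1
w3 = in2 ∧ w2 = 1 ∧ 1 = 1
So w3 = 1 as required.

in0=0, in1=1, in2=1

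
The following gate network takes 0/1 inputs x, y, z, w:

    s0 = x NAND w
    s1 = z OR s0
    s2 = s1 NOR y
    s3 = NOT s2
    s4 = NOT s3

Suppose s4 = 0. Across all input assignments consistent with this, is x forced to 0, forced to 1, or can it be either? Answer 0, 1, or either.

either

Both values of x occur among assignments with s4 = 0:
  x=0: x=0, y=0, z=0, w=0
  x=1: x=1, y=0, z=0, w=0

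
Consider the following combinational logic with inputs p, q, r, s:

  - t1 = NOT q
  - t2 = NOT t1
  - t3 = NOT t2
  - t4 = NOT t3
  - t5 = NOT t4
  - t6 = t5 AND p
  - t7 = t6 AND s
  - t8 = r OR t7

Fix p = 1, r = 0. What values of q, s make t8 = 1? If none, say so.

q=0, s=1

t8 = r OR t7 must be 1, so at least one of r, t7 is 1.
Check with p = 1, r = 0 and q=0, s=1:
t1 = NOT q = NOT 0 = 1
t2 = NOT t1 = NOT 1 = 0
t3 = NOT t2 = NOT 0 = 1
t4 = NOT t3 = NOT 1 = 0
t5 = NOT t4 = NOT 0 = 1
t6 = t5 AND p = 1 AND 1 = 1
t7 = t6 AND s = 1 AND 1 = 1
t8 = r OR t7 = 0 OR 1 = 1
So t8 = 1.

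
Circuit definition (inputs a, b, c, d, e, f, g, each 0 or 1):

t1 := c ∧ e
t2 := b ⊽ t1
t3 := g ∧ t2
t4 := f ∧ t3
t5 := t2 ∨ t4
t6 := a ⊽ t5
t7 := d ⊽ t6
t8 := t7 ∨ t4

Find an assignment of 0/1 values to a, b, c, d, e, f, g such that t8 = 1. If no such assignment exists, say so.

t8 = t7 ∨ t4 must be 1, so at least one of t7, t4 is 1.
Check with a=1, b=0, c=0, d=1, e=0, f=1, g=1:
t1 = c ∧ e = 0 ∧ 0 = 0
t2 = b ⊽ t1 = 0 ⊽ 0 = 1
t3 = g ∧ t2 = 1 ∧ 1 = 1
t4 = f ∧ t3 = 1 ∧ 1 = 1
t5 = t2 ∨ t4 = 1 ∨ 1 = 1
t6 = a ⊽ t5 = 1 ⊽ 1 = 0
t7 = d ⊽ t6 = 1 ⊽ 0 = 0
t8 = t7 ∨ t4 = 0 ∨ 1 = 1
So t8 = 1 as required.

a=1, b=0, c=0, d=1, e=0, f=1, g=1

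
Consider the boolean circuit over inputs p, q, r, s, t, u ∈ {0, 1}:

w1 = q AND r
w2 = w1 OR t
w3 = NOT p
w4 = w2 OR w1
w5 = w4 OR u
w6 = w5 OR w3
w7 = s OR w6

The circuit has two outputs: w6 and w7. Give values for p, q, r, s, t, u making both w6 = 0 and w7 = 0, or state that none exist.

Check with p=1, q=0, r=0, s=0, t=0, u=0:
w1 = q AND r = 0 AND 0 = 0
w2 = w1 OR t = 0 OR 0 = 0
w3 = NOT p = NOT 1 = 0
w4 = w2 OR w1 = 0 OR 0 = 0
w5 = w4 OR u = 0 OR 0 = 0
w6 = w5 OR w3 = 0 OR 0 = 0
w7 = s OR w6 = 0 OR 0 = 0
So w6 = 0 and w7 = 0.

p=1, q=0, r=0, s=0, t=0, u=0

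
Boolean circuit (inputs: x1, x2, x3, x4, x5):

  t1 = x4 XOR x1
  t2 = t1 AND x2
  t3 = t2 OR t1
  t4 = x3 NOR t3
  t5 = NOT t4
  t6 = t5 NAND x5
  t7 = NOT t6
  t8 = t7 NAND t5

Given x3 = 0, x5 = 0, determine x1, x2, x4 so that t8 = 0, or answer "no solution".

no solution exists

With x3 = 0, x5 = 0 fixed, none of the 8 settings of x1, x2, x4 give t8 = 0.
For example, with x1=1, x2=1, x4=0:
t1 = x4 XOR x1 = 0 XOR 1 = 1
t2 = t1 AND x2 = 1 AND 1 = 1
t3 = t2 OR t1 = 1 OR 1 = 1
t4 = x3 NOR t3 = 0 NOR 1 = 0
t5 = NOT t4 = NOT 0 = 1
t6 = t5 NAND x5 = 1 NAND 0 = 1
t7 = NOT t6 = NOT 1 = 0
t8 = t7 NAND t5 = 0 NAND 1 = 1
giving t8 = 1 ≠ 0.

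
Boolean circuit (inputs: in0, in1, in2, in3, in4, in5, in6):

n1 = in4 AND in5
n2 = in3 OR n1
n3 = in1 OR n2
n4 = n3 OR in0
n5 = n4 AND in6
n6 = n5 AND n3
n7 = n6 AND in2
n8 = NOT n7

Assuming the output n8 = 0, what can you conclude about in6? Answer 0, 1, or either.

n8 = NOT n7 must be 0, so n7 = 1.
n7 = n6 AND in2 must be 1, so both n6 = 1 and in2 = 1.
n6 = n5 AND n3 must be 1, so both n5 = 1 and n3 = 1.
Every assignment with n8 = 0 has in6 = 1; there are 26 such assignment(s).

1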